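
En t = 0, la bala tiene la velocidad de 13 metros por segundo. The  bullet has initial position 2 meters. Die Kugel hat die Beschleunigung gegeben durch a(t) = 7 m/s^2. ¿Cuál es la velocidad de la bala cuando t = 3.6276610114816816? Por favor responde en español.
Debemos encontrar la integral de nuestra ecuación de la aceleración a(t) = 7 1 vez. Integrando la aceleración y usando la condición inicial v(0) = 13, obtenemos v(t) = 7·t + 13. Tenemos la velocidad v(t) = 7·t + 13. Sustituyendo t = 3.6276610114816816: v(3.6276610114816816) = 38.3936270803718.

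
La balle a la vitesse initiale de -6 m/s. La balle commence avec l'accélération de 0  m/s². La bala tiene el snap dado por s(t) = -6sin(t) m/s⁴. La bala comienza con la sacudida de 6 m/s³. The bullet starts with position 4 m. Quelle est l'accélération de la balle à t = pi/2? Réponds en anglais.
We must find the integral of our snap equation s(t) = -6·sin(t) 2 times. Integrating snap and using the initial condition j(0) = 6, we get j(t) = 6·cos(t). The integral of jerk is acceleration. Using a(0) = 0, we get a(t) = 6·sin(t). From the given acceleration equation a(t) = 6·sin(t), we substitute t = pi/2 to get a = 6.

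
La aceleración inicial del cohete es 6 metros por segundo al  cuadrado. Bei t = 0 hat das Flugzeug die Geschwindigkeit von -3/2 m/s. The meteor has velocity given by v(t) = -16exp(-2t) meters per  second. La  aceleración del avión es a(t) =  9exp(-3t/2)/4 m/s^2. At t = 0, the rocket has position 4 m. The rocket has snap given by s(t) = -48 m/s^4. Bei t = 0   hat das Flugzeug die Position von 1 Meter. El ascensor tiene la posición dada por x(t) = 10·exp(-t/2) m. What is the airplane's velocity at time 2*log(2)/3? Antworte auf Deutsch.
Um dies zu lösen, müssen wir 1 Integral unserer Gleichung für die Beschleunigung a(t) = 9·exp(-3·t/2)/4 finden. Durch Integration von der Beschleunigung und Verwendung der Anfangsbedingung v(0) = -3/2, erhalten wir v(t) = -3·exp(-3·t/2)/2. Mit v(t) = -3·exp(-3·t/2)/2 und Einsetzen von t = 2*log(2)/3, finden wir v = -3/4.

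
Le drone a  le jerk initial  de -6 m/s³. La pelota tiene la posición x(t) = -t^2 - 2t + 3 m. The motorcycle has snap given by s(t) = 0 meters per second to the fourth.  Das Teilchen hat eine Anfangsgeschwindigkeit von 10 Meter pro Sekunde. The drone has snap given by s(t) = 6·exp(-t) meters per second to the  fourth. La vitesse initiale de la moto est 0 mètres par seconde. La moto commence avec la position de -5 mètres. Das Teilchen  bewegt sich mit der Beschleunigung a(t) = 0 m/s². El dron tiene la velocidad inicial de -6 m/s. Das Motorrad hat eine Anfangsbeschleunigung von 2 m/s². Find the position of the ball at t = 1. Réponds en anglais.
From the given position equation x(t) = -t^2 - 2·t + 3, we substitute t = 1 to get x = 0.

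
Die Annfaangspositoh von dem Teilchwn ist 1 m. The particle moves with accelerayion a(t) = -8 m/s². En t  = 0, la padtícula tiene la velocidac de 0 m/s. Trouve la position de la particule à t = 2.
Nous devons intégrer notre équation de l'accélération a(t) = -8 2 fois. En intégrant l'accélération et en utilisant la condition initiale v(0) = 0, nous obtenons v(t) = -8·t. L'intégrale de la vitesse est la position. En utilisant x(0) = 1, nous obtenons x(t) = 1 - 4·t^2. De l'équation de la position x(t) = 1 - 4·t^2, nous substituons t = 2 pour obtenir x = -15.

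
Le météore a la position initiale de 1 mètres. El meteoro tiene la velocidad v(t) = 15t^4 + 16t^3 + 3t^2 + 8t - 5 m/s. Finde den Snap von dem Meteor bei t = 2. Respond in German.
Wir müssen unsere Gleichung für die Geschwindigkeit v(t) = 15·t^4 + 16·t^3 + 3·t^2 + 8·t - 5 3-mal ableiten. Die Ableitung von der Geschwindigkeit ergibt die Beschleunigung: a(t) = 60·t^3 + 48·t^2 + 6·t + 8. Durch Ableiten von der Beschleunigung erhalten wir den Ruck: j(t) = 180·t^2 + 96·t + 6. Die Ableitung von dem Ruck ergibt den Snap: s(t) = 360·t + 96. Aus der Gleichung für den Snap s(t) = 360·t + 96, setzen wir t = 2 ein und erhalten s = 816.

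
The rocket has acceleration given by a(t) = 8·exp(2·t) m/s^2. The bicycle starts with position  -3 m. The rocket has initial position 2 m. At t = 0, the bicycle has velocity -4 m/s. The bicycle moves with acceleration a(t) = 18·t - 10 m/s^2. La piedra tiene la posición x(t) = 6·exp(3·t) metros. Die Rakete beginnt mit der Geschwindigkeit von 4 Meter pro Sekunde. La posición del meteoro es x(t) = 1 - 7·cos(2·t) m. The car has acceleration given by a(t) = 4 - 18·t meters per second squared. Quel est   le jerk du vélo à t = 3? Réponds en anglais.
To solve this, we need to take 1 derivative of our acceleration equation a(t) = 18·t - 10. The derivative of acceleration gives jerk: j(t) = 18. Using j(t) = 18 and substituting t = 3, we find j = 18.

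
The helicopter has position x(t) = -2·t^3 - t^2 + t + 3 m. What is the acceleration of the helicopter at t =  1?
Starting from position x(t) = -2·t^3 - t^2 + t + 3, we take 2 derivatives. Differentiating position, we get velocity: v(t) = -6·t^2 - 2·t + 1. Differentiating velocity, we get acceleration: a(t) = -12·t - 2. Using a(t) = -12·t - 2 and substituting t = 1, we find a = -14.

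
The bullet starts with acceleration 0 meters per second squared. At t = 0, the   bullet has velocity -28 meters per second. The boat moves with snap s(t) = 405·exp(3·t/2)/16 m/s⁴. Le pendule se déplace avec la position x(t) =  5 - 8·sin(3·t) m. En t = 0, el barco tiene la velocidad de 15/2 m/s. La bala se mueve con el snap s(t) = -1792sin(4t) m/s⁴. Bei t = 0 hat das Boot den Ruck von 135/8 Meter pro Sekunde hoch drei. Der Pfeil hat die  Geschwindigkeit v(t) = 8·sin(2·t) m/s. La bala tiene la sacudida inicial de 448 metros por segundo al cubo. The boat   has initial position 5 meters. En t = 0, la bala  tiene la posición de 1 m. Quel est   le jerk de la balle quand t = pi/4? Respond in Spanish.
Necesitamos integrar nuestra ecuación del snap s(t) = -1792·sin(4·t) 1 vez. Integrando el snap y usando la condición inicial j(0) = 448, obtenemos j(t) = 448·cos(4·t). Usando j(t) = 448·cos(4·t) y sustituyendo t = pi/4, encontramos j = -448.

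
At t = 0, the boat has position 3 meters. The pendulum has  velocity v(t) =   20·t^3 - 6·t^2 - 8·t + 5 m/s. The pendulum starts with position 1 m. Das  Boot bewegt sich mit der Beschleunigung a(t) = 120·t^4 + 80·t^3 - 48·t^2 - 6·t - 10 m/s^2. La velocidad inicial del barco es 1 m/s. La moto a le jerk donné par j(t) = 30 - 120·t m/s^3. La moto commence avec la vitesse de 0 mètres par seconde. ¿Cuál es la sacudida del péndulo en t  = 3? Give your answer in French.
Pour résoudre ceci, nous devons prendre 2 dérivées de notre équation de la vitesse v(t) = 20·t^3 - 6·t^2 - 8·t + 5. En dérivant la vitesse, nous obtenons l'accélération: a(t) = 60·t^2 - 12·t - 8. En dérivant l'accélération, nous obtenons le jerk: j(t) = 120·t - 12. Nous avons le jerk j(t) = 120·t - 12. En substituant t = 3: j(3) = 348.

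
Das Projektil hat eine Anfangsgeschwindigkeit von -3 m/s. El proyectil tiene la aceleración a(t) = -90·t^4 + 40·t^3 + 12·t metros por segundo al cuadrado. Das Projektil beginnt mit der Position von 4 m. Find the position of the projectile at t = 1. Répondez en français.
Nous devons trouver la primitive de notre équation de l'accélération a(t) = -90·t^4 + 40·t^3 + 12·t 2 fois. L'intégrale de l'accélération est la vitesse. En utilisant v(0) = -3, nous obtenons v(t) = -18·t^5 + 10·t^4 + 6·t^2 - 3. En intégrant la vitesse et en utilisant la condition initiale x(0) = 4, nous obtenons x(t) = -3·t^6 + 2·t^5 + 2·t^3 - 3·t + 4. En utilisant x(t) = -3·t^6 + 2·t^5 + 2·t^3 - 3·t + 4 et en substituant t = 1, nous trouvons x = 2.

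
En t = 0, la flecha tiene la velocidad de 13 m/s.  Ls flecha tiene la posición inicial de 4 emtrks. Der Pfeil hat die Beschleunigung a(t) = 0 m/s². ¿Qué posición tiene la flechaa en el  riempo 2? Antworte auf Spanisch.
Necesitamos integrar nuestra ecuación de la aceleración a(t) = 0 2 veces. La antiderivada de la aceleración es la velocidad. Usando v(0) = 13, obtenemos v(t) = 13. Tomando ∫v(t)dt y aplicando x(0) = 4, encontramos x(t) = 13·t + 4. De la ecuación de la posición x(t) = 13·t + 4, sustituimos t = 2 para obtener x = 30.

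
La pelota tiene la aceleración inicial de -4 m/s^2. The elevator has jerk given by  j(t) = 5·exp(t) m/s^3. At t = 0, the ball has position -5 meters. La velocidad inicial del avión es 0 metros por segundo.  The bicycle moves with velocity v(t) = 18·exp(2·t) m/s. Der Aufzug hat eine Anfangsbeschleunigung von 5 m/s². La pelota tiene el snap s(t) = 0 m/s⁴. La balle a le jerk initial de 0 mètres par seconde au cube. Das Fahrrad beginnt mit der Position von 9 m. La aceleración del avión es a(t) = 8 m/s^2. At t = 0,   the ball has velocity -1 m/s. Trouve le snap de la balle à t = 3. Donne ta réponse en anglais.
We have snap s(t) = 0. Substituting t = 3: s(3) = 0.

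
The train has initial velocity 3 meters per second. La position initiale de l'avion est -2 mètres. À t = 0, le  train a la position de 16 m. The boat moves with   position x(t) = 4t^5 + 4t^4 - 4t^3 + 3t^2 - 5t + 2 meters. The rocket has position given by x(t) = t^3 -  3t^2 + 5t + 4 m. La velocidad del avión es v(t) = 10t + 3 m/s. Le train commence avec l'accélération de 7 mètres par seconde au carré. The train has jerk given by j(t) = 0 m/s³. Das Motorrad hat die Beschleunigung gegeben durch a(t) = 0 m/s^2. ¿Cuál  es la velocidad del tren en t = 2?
Partiendo de la sacudida j(t) = 0, tomamos 2 integrales. La antiderivada de la sacudida, con a(0) = 7, da la aceleración: a(t) = 7. La antiderivada de la aceleración, con v(0) = 3, da la velocidad: v(t) = 7·t + 3. Usando v(t) = 7·t + 3 y sustituyendo t = 2, encontramos v = 17.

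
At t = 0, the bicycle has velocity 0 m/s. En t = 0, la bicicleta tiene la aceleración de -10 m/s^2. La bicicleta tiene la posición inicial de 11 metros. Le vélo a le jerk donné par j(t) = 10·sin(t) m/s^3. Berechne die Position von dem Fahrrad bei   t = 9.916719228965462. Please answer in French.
En partant du jerk j(t) = 10·sin(t), nous prenons 3 intégrales. La primitive du jerk est l'accélération. En utilisant a(0) = -10, nous obtenons a(t) = -10·cos(t). En prenant ∫a(t)dt et en appliquant v(0) = 0, nous trouvons v(t) = -10·sin(t). L'intégrale de la vitesse, avec x(0) = 11, donne la position: x(t) = 10·cos(t) + 1. Nous avons la position x(t) = 10·cos(t) + 1. En substituant t = 9.916719228965462: x(9.916719228965462) = -7.81417585570024.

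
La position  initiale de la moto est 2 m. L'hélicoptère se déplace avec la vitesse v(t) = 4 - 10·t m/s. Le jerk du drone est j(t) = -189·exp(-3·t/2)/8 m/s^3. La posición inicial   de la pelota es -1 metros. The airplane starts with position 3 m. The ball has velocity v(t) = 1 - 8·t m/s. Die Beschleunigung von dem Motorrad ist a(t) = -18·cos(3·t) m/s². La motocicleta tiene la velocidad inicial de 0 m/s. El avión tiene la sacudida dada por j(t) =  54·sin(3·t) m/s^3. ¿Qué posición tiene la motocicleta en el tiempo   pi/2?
Necesitamos integrar nuestra ecuación de la aceleración a(t) = -18·cos(3·t) 2 veces. La antiderivada de la aceleración, con v(0) = 0, da la velocidad: v(t) = -6·sin(3·t). Integrando la velocidad y usando la condición inicial x(0) = 2, obtenemos x(t) = 2·cos(3·t). Usando x(t) = 2·cos(3·t) y sustituyendo t = pi/2, encontramos x = 0.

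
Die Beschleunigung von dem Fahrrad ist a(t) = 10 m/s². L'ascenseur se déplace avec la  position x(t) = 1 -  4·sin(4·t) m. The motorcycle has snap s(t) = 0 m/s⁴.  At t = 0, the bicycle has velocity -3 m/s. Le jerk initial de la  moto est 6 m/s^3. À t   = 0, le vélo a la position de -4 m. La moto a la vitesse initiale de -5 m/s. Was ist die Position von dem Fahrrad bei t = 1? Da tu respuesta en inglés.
To solve this, we need to take 2 integrals of our acceleration equation a(t) = 10. Finding the integral of a(t) and using v(0) = -3: v(t) = 10·t - 3. Taking ∫v(t)dt and applying x(0) = -4, we find x(t) = 5·t^2 - 3·t - 4. We have position x(t) = 5·t^2 - 3·t - 4. Substituting t = 1: x(1) = -2.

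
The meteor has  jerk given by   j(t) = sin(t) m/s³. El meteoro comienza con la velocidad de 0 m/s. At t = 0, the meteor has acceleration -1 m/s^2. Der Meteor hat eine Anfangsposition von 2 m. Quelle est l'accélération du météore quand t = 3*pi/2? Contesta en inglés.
We must find the integral of our jerk equation j(t) = sin(t) 1 time. Integrating jerk and using the initial condition a(0) = -1, we get a(t) = -cos(t). Using a(t) = -cos(t) and substituting t = 3*pi/2, we find a = 0.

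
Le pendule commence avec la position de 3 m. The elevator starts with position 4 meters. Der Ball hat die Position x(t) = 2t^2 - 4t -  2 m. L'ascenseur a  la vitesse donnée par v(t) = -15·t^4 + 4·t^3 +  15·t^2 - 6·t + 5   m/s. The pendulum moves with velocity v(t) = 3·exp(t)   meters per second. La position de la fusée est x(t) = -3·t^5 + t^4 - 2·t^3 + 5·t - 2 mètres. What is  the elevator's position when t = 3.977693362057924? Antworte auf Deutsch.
Um dies zu lösen, müssen wir 1 Integral unserer Gleichung für die Geschwindigkeit v(t) = -15·t^4 + 4·t^3 + 15·t^2 - 6·t + 5 finden. Durch Integration von der Geschwindigkeit und Verwendung der Anfangsbedingung x(0) = 4, erhalten wir x(t) = -3·t^5 + t^4 + 5·t^3 - 3·t^2 + 5·t + 4. Mit x(t) = -3·t^5 + t^4 + 5·t^3 - 3·t^2 + 5·t + 4 und Einsetzen von t = 3.977693362057924, finden wir x = -2445.85693116622.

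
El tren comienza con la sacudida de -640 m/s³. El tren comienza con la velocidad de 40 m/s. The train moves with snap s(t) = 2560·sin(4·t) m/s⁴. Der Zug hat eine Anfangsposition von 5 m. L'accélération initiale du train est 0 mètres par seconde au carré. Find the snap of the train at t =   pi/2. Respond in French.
De l'équation du snap s(t) = 2560·sin(4·t), nous substituons t = pi/2 pour obtenir s = 0.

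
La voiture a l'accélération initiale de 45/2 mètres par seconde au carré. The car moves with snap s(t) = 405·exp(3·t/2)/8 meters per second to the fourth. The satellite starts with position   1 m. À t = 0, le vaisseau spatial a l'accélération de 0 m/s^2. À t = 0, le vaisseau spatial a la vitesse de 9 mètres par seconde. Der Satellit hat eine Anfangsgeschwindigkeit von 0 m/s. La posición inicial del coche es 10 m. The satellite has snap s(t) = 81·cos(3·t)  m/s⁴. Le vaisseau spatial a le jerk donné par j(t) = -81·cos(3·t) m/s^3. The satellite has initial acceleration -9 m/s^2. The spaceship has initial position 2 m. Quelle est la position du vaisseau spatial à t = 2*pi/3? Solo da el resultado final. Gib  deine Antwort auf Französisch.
La position à t = 2*pi/3 est x = 2.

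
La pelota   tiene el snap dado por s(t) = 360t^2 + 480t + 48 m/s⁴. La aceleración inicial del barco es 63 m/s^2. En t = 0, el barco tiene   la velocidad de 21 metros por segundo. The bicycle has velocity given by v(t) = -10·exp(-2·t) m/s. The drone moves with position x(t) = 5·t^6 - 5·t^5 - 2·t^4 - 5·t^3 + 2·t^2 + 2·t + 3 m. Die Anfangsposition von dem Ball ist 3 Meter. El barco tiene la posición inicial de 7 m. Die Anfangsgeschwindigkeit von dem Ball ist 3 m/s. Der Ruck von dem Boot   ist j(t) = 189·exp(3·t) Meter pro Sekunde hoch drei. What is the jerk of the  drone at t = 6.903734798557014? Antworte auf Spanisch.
Partiendo de la posición x(t) = 5·t^6 - 5·t^5 - 2·t^4 - 5·t^3 + 2·t^2 + 2·t + 3, tomamos 3 derivadas. La derivada de la posición da la velocidad: v(t) = 30·t^5 - 25·t^4 - 8·t^3 - 15·t^2 + 4·t + 2. La derivada de la velocidad da la aceleración: a(t) = 150·t^4 - 100·t^3 - 24·t^2 - 30·t + 4. La derivada de la aceleración da la sacudida: j(t) = 600·t^3 - 300·t^2 - 48·t - 30. Usando j(t) = 600·t^3 - 300·t^2 - 48·t - 30 y sustituyendo t = 6.903734798557014, encontramos j = 182765.792520129.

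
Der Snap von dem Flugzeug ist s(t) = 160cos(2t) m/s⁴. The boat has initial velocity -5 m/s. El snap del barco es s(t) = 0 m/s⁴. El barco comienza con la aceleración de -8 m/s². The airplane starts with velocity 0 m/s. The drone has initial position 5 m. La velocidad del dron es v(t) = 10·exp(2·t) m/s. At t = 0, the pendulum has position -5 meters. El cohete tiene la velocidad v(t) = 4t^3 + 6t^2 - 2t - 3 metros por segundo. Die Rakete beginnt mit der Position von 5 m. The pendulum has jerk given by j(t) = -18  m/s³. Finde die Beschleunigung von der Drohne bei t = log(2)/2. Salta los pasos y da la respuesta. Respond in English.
The acceleration at t = log(2)/2 is a = 40.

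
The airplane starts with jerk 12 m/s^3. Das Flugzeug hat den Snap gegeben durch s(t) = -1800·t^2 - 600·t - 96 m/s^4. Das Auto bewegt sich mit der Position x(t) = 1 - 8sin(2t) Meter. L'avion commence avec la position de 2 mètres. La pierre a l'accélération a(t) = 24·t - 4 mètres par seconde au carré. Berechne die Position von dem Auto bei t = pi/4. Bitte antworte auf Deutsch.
Aus der Gleichung für die Position x(t) = 1 - 8·sin(2·t), setzen wir t = pi/4 ein und erhalten x = -7.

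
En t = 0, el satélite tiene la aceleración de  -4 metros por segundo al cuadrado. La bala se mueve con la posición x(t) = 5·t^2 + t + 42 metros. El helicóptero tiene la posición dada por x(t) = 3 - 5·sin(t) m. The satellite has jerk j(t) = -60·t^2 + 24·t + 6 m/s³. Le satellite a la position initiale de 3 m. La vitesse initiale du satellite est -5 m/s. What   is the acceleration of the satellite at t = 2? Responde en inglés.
We need to integrate our jerk equation j(t) = -60·t^2 + 24·t + 6 1 time. The antiderivative of jerk is acceleration. Using a(0) = -4, we get a(t) = -20·t^3 + 12·t^2 + 6·t - 4. We have acceleration a(t) = -20·t^3 + 12·t^2 + 6·t - 4. Substituting t = 2: a(2) = -104.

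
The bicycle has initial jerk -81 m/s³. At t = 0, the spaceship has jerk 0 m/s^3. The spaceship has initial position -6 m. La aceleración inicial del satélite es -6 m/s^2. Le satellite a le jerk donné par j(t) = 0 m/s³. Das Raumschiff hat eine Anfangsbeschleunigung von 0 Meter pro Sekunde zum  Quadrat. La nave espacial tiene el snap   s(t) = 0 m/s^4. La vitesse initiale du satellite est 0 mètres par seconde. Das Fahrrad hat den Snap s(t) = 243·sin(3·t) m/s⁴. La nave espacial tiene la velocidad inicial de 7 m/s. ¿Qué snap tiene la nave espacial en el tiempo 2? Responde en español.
De la ecuación del snap s(t) = 0, sustituimos t = 2 para obtener s = 0.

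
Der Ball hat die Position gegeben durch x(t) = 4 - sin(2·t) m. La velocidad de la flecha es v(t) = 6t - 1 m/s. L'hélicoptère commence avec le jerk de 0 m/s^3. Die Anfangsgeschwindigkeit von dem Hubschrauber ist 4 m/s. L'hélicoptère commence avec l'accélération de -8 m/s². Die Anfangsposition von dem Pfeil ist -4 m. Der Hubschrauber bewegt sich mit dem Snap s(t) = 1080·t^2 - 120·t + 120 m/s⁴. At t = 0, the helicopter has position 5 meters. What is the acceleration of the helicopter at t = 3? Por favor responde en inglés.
To solve this, we need to take 2 integrals of our snap equation s(t) = 1080·t^2 - 120·t + 120. Taking ∫s(t)dt and applying j(0) = 0, we find j(t) = 60·t·(6·t^2 - t + 2). Taking ∫j(t)dt and applying a(0) = -8, we find a(t) = 90·t^4 - 20·t^3 + 60·t^2 - 8. We have acceleration a(t) = 90·t^4 - 20·t^3 + 60·t^2 - 8. Substituting t = 3: a(3) = 7282.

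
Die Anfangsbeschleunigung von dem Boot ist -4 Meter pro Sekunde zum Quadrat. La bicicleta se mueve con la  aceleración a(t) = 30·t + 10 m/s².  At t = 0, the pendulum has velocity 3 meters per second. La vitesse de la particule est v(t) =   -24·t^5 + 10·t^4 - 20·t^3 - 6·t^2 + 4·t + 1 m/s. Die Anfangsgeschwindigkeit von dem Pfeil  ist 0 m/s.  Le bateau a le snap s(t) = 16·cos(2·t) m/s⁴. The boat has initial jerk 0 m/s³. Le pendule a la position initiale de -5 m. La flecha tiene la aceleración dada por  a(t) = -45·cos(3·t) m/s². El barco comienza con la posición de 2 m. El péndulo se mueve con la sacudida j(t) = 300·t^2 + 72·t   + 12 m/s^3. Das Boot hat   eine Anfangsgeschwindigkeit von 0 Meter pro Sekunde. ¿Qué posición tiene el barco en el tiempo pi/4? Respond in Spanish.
Necesitamos integrar nuestra ecuación del snap s(t) = 16·cos(2·t) 4 veces. La integral del snap es la sacudida. Usando j(0) = 0, obtenemos j(t) = 8·sin(2·t). Integrando la sacudida y usando la condición inicial a(0) = -4, obtenemos a(t) = -4·cos(2·t). Integrando la aceleración y usando la condición inicial v(0) = 0, obtenemos v(t) = -2·sin(2·t). La integral de la velocidad, con x(0) = 2, da la posición: x(t) = cos(2·t) + 1. Usando x(t) = cos(2·t) + 1 y sustituyendo t = pi/4, encontramos x = 1.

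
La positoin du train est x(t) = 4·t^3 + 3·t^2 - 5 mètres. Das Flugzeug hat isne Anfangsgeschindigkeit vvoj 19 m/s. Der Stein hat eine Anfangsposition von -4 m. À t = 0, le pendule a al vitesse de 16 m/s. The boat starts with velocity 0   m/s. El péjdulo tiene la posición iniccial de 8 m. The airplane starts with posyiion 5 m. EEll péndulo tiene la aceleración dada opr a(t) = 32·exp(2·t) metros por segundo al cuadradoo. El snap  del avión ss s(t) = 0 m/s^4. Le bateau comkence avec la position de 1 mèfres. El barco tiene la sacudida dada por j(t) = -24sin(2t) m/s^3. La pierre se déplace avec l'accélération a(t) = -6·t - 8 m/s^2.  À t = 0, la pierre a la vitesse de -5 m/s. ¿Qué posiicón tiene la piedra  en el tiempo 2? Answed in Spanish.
Partiendo de la aceleración a(t) = -6·t - 8, tomamos 2 integrales. La integral de la aceleración, con v(0) = -5, da la velocidad: v(t) = -3·t^2 - 8·t - 5. La integral de la velocidad, con x(0) = -4, da la posición: x(t) = -t^3 - 4·t^2 - 5·t - 4. Tenemos la posición x(t) = -t^3 - 4·t^2 - 5·t - 4. Sustituyendo t = 2: x(2) = -38.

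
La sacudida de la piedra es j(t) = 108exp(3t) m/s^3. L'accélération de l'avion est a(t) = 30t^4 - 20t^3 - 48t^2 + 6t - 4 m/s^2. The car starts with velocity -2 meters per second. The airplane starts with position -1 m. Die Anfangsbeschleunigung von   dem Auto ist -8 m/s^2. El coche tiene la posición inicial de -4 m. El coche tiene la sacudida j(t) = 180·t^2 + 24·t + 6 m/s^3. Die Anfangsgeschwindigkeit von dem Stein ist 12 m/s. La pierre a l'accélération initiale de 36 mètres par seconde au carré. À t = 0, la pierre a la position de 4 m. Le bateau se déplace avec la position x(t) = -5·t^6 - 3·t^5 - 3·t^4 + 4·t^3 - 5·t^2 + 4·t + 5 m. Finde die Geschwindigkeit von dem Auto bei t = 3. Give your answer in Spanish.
Necesitamos integrar nuestra ecuación de la sacudida j(t) = 180·t^2 + 24·t + 6 2 veces. Tomando ∫j(t)dt y aplicando a(0) = -8, encontramos a(t) = 60·t^3 + 12·t^2 + 6·t - 8. Integrando la aceleración y usando la condición inicial v(0) = -2, obtenemos v(t) = 15·t^4 + 4·t^3 + 3·t^2 - 8·t - 2. De la ecuación de la velocidad v(t) = 15·t^4 + 4·t^3 + 3·t^2 - 8·t - 2, sustituimos t = 3 para obtener v = 1324.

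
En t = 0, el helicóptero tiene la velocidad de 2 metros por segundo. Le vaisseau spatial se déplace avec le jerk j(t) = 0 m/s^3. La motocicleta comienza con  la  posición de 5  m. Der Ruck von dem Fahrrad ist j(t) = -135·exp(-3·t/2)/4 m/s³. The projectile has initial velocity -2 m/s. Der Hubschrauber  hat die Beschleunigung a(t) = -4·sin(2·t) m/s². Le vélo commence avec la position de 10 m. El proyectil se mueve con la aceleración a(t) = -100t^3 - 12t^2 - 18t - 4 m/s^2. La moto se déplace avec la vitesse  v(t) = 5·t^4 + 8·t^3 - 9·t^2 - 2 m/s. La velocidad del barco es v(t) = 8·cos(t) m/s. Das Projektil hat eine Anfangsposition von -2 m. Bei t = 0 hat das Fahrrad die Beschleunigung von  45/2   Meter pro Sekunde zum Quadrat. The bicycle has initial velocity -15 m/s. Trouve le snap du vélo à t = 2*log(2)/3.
Pour résoudre ceci, nous devons prendre 1 dérivée de notre équation du jerk j(t) = -135·exp(-3·t/2)/4. La dérivée du jerk donne le snap: s(t) = 405·exp(-3·t/2)/8. De l'équation du snap s(t) = 405·exp(-3·t/2)/8, nous substituons t = 2*log(2)/3 pour obtenir s = 405/16.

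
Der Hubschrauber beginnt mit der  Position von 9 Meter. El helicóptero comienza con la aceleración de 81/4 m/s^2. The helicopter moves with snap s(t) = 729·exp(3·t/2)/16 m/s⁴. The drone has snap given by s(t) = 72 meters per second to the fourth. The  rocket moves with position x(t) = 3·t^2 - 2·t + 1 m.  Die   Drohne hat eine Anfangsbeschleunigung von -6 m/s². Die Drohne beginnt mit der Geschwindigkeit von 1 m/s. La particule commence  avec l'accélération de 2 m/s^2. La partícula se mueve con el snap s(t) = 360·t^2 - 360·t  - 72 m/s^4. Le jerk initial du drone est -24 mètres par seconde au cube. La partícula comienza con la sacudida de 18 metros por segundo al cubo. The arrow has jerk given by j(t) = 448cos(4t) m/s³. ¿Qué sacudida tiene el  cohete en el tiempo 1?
Para resolver esto, necesitamos tomar 3 derivadas de nuestra ecuación de la posición x(t) = 3·t^2 - 2·t + 1. Tomando d/dt de x(t), encontramos v(t) = 6·t - 2. Derivando la velocidad, obtenemos la aceleración: a(t) = 6. Derivando la aceleración, obtenemos la sacudida: j(t) = 0. De la ecuación de la sacudida j(t) = 0, sustituimos t = 1 para obtener j = 0.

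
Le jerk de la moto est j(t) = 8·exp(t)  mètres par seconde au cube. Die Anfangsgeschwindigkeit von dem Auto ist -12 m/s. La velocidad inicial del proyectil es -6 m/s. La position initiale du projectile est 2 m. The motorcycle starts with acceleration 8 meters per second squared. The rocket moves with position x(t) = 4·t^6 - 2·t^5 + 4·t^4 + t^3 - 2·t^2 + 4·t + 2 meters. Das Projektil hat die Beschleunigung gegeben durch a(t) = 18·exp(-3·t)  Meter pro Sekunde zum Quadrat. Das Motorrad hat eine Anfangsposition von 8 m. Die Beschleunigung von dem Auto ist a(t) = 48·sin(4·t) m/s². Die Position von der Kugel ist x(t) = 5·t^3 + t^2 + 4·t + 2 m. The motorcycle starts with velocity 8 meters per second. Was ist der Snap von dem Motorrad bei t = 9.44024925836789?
Wir müssen unsere Gleichung für den Ruck j(t) = 8·exp(t) 1-mal ableiten. Durch Ableiten von dem Ruck erhalten wir den Snap: s(t) = 8·exp(t). Aus der Gleichung für den Snap s(t) = 8·exp(t), setzen wir t = 9.44024925836789 ein und erhalten s = 100678.827165222.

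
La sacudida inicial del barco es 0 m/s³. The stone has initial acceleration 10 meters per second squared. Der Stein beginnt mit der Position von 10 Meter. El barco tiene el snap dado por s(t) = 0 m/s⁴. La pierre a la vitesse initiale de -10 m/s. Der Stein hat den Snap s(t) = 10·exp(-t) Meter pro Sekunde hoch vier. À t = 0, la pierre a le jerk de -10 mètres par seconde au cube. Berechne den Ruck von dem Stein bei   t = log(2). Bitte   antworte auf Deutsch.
Wir müssen unsere Gleichung für den Snap s(t) = 10·exp(-t) 1-mal integrieren. Durch Integration von dem Snap und Verwendung der Anfangsbedingung j(0) = -10, erhalten wir j(t) = -10·exp(-t). Aus der Gleichung für den Ruck j(t) = -10·exp(-t), setzen wir t = log(2) ein und erhalten j = -5.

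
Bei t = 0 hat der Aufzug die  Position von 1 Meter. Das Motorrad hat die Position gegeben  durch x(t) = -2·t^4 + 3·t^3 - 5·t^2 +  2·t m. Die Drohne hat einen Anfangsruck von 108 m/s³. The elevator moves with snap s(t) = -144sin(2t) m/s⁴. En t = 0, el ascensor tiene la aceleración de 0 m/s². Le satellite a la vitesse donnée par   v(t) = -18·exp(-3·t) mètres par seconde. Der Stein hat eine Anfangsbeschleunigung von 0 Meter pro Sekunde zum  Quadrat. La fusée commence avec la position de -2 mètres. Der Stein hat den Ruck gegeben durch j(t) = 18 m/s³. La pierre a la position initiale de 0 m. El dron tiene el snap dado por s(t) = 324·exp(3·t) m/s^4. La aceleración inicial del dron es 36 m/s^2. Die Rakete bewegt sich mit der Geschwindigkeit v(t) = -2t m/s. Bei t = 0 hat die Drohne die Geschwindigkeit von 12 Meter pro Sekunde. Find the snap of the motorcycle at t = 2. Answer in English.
Starting from position x(t) = -2·t^4 + 3·t^3 - 5·t^2 + 2·t, we take 4 derivatives. The derivative of position gives velocity: v(t) = -8·t^3 + 9·t^2 - 10·t + 2. Differentiating velocity, we get acceleration: a(t) = -24·t^2 + 18·t - 10. Differentiating acceleration, we get jerk: j(t) = 18 - 48·t. Differentiating jerk, we get snap: s(t) = -48. We have snap s(t) = -48. Substituting t = 2: s(2) = -48.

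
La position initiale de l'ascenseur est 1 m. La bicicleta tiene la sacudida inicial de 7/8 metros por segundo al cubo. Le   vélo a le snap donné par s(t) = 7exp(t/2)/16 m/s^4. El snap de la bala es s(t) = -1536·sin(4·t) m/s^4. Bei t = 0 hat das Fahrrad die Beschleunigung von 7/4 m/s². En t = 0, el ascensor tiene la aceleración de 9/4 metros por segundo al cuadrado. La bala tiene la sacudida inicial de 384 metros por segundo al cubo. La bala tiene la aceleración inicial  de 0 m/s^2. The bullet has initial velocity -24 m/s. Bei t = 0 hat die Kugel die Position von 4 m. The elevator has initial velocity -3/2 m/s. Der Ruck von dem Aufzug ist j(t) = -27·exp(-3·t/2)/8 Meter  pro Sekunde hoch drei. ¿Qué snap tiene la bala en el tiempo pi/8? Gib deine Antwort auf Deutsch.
Mit s(t) = -1536·sin(4·t) und Einsetzen von t = pi/8, finden wir s = -1536.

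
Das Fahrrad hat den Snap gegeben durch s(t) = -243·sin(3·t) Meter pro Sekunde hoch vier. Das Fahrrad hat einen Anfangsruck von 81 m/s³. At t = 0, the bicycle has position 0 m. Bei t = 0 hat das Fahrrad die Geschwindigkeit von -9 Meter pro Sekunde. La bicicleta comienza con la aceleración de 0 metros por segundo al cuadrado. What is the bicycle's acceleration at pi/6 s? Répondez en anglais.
To find the answer, we compute 2 antiderivatives of s(t) = -243·sin(3·t). Taking ∫s(t)dt and applying j(0) = 81, we find j(t) = 81·cos(3·t). The integral of jerk, with a(0) = 0, gives acceleration: a(t) = 27·sin(3·t). We have acceleration a(t) = 27·sin(3·t). Substituting t = pi/6: a(pi/6) = 27.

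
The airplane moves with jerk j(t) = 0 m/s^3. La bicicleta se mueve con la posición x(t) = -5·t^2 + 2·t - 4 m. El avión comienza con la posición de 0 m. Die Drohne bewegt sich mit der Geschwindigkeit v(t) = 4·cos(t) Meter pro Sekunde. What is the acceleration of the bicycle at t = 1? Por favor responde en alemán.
Ausgehend von der Position x(t) = -5·t^2 + 2·t - 4, nehmen wir 2 Ableitungen. Mit d/dt von x(t) finden wir v(t) = 2 - 10·t. Durch Ableiten von der Geschwindigkeit erhalten wir die Beschleunigung: a(t) = -10. Mit a(t) = -10 und Einsetzen von t = 1, finden wir a = -10.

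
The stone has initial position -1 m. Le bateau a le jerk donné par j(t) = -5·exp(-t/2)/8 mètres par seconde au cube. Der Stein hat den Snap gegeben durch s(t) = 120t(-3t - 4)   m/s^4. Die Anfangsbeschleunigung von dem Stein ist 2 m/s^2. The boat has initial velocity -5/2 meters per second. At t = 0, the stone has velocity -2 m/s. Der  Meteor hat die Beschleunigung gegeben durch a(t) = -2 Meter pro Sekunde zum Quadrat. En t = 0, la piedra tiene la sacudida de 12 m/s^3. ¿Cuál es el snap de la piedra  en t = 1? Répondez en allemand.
Wir haben den Snap s(t) = 120·t·(-3·t - 4). Durch Einsetzen von t = 1: s(1) = -840.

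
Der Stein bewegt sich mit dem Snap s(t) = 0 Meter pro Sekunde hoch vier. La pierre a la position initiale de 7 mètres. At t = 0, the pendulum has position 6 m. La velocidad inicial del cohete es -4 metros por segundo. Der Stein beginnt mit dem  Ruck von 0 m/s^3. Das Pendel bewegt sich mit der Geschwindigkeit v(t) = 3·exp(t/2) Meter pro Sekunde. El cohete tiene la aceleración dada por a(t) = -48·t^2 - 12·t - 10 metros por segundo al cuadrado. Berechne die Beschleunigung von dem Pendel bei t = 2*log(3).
Ausgehend von der Geschwindigkeit v(t) = 3·exp(t/2), nehmen wir 1 Ableitung. Die Ableitung von der Geschwindigkeit ergibt die Beschleunigung: a(t) = 3·exp(t/2)/2. Mit a(t) = 3·exp(t/2)/2 und Einsetzen von t = 2*log(3), finden wir a = 9/2.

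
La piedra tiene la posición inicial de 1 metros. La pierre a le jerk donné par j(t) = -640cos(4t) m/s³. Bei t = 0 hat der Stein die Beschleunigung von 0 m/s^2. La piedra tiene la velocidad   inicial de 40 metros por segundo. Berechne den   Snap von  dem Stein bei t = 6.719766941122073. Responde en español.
Debemos derivar nuestra ecuación de la sacudida j(t) = -640·cos(4·t) 1 vez. Tomando d/dt de j(t), encontramos s(t) = 2560·sin(4·t). Tenemos el snap s(t) = 2560·sin(4·t). Sustituyendo t = 6.719766941122073: s(6.719766941122073) = 2520.66326220327.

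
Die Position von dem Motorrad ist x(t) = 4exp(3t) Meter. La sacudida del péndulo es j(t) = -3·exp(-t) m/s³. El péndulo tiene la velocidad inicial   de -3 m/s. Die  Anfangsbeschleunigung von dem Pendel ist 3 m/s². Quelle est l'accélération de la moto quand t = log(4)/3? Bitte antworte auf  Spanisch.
Debemos derivar nuestra ecuación de la posición x(t) = 4·exp(3·t) 2 veces. Tomando d/dt de x(t), encontramos v(t) = 12·exp(3·t). Tomando d/dt de v(t), encontramos a(t) = 36·exp(3·t). De la ecuación de la aceleración a(t) = 36·exp(3·t), sustituimos t = log(4)/3 para obtener a = 144.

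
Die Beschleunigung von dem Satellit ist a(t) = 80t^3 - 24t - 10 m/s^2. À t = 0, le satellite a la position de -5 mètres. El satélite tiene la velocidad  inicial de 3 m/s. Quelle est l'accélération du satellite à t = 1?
Nous avons l'accélération a(t) = 80·t^3 - 24·t - 10. En substituant t = 1: a(1) = 46.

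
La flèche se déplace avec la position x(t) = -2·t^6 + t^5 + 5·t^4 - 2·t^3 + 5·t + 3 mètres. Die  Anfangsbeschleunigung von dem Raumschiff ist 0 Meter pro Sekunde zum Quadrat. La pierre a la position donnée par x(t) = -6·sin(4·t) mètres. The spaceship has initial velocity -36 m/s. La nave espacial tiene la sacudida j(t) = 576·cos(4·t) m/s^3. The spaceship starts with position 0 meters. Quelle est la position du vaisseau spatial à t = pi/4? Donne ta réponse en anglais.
We need to integrate our jerk equation j(t) = 576·cos(4·t) 3 times. Taking ∫j(t)dt and applying a(0) = 0, we find a(t) = 144·sin(4·t). The antiderivative of acceleration is velocity. Using v(0) = -36, we get v(t) = -36·cos(4·t). The integral of velocity is position. Using x(0) = 0, we get x(t) = -9·sin(4·t). From the given position equation x(t) = -9·sin(4·t), we substitute t = pi/4 to get x = 0.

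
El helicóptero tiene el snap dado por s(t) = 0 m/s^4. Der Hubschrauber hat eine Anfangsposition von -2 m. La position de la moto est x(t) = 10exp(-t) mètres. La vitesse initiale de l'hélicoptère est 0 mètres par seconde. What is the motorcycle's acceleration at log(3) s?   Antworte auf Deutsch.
Um dies zu lösen, müssen wir 2 Ableitungen unserer Gleichung für die Position x(t) = 10·exp(-t) nehmen. Durch Ableiten von der Position erhalten wir die Geschwindigkeit: v(t) = -10·exp(-t). Mit d/dt von v(t) finden wir a(t) = 10·exp(-t). Wir haben die Beschleunigung a(t) = 10·exp(-t). Durch Einsetzen von t = log(3): a(log(3)) = 10/3.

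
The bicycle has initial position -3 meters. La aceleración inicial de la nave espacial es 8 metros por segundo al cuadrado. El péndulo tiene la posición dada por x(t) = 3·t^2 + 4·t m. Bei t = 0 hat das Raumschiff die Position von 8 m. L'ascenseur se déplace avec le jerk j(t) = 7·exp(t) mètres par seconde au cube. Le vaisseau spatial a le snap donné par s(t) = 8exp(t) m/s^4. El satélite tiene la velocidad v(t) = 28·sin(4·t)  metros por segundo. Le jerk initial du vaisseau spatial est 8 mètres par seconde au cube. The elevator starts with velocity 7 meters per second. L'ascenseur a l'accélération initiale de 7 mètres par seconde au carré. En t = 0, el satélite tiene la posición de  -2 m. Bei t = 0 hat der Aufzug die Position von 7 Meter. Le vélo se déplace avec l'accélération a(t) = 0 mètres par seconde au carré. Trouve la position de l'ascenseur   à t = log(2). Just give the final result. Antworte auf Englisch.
At t = log(2), x = 14.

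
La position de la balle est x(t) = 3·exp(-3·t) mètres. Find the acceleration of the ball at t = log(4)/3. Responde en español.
Partiendo de la posición x(t) = 3·exp(-3·t), tomamos 2 derivadas. La derivada de la posición da la velocidad: v(t) = -9·exp(-3·t). Derivando la velocidad, obtenemos la aceleración: a(t) = 27·exp(-3·t). De la ecuación de la aceleración a(t) = 27·exp(-3·t), sustituimos t = log(4)/3 para obtener a = 27/4.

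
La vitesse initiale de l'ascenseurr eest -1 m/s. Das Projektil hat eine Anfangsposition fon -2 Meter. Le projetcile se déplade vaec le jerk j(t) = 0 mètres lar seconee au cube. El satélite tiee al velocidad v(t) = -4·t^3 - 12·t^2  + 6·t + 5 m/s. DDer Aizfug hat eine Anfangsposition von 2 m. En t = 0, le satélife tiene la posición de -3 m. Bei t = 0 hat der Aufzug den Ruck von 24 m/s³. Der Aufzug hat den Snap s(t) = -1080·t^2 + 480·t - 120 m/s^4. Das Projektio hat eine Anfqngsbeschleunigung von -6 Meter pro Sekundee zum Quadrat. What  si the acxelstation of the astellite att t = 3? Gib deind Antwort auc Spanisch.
Para resolver esto, necesitamos tomar 1 derivada de nuestra ecuación de la velocidad v(t) = -4·t^3 - 12·t^2 + 6·t + 5. La derivada de la velocidad da la aceleración: a(t) = -12·t^2 - 24·t + 6. De la ecuación de la aceleración a(t) = -12·t^2 - 24·t + 6, sustituimos t = 3 para obtener a = -174.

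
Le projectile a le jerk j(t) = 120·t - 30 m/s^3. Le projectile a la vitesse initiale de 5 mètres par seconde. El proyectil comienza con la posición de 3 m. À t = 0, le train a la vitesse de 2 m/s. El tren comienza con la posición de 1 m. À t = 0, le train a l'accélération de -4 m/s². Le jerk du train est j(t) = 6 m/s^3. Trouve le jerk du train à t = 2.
Nous avons le jerk j(t) = 6. En substituant t = 2: j(2) = 6.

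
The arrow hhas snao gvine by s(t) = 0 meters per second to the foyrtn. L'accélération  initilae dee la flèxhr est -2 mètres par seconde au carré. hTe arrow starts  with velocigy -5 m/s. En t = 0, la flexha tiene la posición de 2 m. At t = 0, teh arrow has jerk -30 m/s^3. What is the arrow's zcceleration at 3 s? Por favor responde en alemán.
Ausgehend von dem Snap s(t) = 0, nehmen wir 2 Integrale. Mit ∫s(t)dt und Anwendung von j(0) = -30, finden wir j(t) = -30. Durch Integration von dem Ruck und Verwendung der Anfangsbedingung a(0) = -2, erhalten wir a(t) = -30·t - 2. Mit a(t) = -30·t - 2 und Einsetzen von t = 3, finden wir a = -92.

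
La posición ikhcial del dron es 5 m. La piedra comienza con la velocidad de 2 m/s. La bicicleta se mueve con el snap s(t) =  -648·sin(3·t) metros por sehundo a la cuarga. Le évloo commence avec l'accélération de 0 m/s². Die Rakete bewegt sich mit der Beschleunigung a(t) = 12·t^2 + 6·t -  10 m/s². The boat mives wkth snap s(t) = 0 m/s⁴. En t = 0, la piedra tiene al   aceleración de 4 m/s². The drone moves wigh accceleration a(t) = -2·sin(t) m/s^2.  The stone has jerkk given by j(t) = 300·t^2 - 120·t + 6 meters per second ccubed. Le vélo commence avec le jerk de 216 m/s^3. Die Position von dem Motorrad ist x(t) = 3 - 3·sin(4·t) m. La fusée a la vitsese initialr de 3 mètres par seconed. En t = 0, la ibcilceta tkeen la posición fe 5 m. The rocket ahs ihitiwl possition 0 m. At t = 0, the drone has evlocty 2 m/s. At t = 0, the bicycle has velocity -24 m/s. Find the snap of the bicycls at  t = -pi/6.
From the given snap equation s(t) = -648·sin(3·t), we substitute t = -pi/6 to get s = 648.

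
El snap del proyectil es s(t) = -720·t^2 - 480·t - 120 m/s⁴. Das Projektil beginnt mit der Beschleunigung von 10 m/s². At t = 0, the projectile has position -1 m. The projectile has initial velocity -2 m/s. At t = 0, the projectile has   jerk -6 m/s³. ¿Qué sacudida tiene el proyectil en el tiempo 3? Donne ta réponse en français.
Nous devons trouver l'intégrale de notre équation du snap s(t) = -720·t^2 - 480·t - 120 1 fois. En prenant ∫s(t)dt et en appliquant j(0) = -6, nous trouvons j(t) = -240·t^3 - 240·t^2 - 120·t - 6. De l'équation du jerk j(t) = -240·t^3 - 240·t^2 - 120·t - 6, nous substituons t = 3 pour obtenir j = -9006.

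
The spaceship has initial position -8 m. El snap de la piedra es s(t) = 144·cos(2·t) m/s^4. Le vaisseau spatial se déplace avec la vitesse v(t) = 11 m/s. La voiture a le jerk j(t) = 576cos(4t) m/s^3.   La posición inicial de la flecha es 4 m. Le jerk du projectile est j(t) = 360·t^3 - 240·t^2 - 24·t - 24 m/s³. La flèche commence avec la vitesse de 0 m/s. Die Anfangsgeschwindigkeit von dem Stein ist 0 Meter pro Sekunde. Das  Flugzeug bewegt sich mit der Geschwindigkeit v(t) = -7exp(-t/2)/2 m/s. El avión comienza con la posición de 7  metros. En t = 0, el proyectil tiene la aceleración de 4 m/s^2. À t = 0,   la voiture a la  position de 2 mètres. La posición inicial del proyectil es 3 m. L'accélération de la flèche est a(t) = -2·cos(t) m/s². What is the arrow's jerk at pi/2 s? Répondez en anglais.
To solve this, we need to take 1 derivative of our acceleration equation a(t) = -2·cos(t). Taking d/dt of a(t), we find j(t) = 2·sin(t). We have jerk j(t) = 2·sin(t). Substituting t = pi/2: j(pi/2) = 2.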